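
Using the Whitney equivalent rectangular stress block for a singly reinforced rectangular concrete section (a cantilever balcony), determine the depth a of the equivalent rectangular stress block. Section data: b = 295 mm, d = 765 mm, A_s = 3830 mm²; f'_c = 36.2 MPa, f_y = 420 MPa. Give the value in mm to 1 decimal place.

T = A_s f_y = 3830 × 420 = 1608600 N = 1608.6 kN.
Setting C = 0.85 f'_c a b equal to T: a = 1608600/(0.85 × 36.2 × 295) = 177.2 mm.

a ≈ 177.2 mm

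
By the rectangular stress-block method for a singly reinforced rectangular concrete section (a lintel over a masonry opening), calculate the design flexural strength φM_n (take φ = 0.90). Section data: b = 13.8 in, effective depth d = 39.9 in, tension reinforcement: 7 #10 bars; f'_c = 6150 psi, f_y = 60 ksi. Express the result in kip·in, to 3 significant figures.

A_s = 7 × 1.27 = 8.89 in².
T = A_s f_y = 8.89 × 60 = 533.4 kips.
a = T/(0.85 f'_c b) = 533.4/(0.85 × 6.15 × 13.8) = 7.394 in.
M_n = T(d − a/2) = 533.4 × (39.9 − 3.697) = 19310.7 kip·in.
φM_n = 0.90 × 19310.7 = 17379.6 kip·in.

φM_n ≈ 17400 kip·in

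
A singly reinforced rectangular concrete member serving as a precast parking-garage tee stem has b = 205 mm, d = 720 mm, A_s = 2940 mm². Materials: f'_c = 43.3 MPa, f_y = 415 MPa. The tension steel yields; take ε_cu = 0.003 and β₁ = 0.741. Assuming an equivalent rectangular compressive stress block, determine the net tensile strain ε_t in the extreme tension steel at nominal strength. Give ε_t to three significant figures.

a = A_s f_y/(0.85 f'_c b) = 161.71 mm.
β₁ = 0.741, so c = a/β₁ = 161.71/0.741 = 218.23 mm.
From the linear strain diagram with ε_cu = 0.003: ε_t = 0.003 (d − c)/c = 0.003 × (720 − 218.23)/218.23 = 0.00690.
Since ε_t ≥ 0.005, the section is tension-controlled.

ε_t ≈ 0.00690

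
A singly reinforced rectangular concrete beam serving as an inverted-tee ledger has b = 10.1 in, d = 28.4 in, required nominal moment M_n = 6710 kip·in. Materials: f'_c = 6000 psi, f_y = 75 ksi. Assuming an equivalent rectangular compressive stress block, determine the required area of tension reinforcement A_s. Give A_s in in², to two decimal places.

A_s ≈ 3.46 in²

From M_n = 0.85 f'_c a b (d − a/2):
a = d − √(d² − 2M_n/(0.85 f'_c b)) = 28.4 − √(28.4² − 2 × 6710/(0.85 × 6 × 10.1)) = 5.033 in.
A_s = 0.85 f'_c a b / f_y = 0.85 × 6 × 5.033 × 10.1 / 75 = 3.457 in².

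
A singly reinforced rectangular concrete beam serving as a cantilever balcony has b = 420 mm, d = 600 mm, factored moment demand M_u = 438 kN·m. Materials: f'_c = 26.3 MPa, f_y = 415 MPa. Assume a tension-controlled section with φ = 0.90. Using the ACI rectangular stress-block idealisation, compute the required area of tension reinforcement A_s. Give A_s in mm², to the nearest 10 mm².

A_s ≈ 2120 mm²

M_n = M_u/φ = 438/0.90 = 486.667 kN·m.
With M_n = 0.85 f'_c a b (d − a/2), solve the quadratic for a:
a = d − √(d² − 2M_n/(0.85 f'_c b)) = 600 − √(600² − 2 × 486.667×10⁶/(0.85 × 26.3 × 420)) = 93.71 mm.
A_s = 0.85 f'_c a b / f_y = 0.85 × 26.3 × 93.71 × 420 / 415 = 2120.1 mm².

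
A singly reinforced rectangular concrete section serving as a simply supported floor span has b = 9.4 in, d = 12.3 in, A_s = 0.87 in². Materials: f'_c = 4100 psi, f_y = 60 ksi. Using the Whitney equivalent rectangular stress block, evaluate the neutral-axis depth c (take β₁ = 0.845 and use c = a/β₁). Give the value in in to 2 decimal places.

T = A_s f_y = 0.87 × 60 = 52.2 kips.
a = T/(0.85 f'_c b) = 52.2/(0.85 × 4.1 × 9.4) = 1.5935 in.
With β₁ = 0.845, c = a/β₁ = 1.5935/0.845 = 1.89 in.

c ≈ 1.89 in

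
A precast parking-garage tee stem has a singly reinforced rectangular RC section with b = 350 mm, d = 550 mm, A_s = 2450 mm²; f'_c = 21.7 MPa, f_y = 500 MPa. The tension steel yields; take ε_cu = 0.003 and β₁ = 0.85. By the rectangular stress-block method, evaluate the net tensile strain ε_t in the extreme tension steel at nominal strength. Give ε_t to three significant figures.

ε_t ≈ 0.00439

a = A_s f_y/(0.85 f'_c b) = 189.75 mm.
β₁ = 0.85, so c = a/β₁ = 189.75/0.85 = 223.24 mm.
From the linear strain diagram with ε_cu = 0.003: ε_t = 0.003 (d − c)/c = 0.003 × (550 − 223.24)/223.24 = 0.00439.
ε_t is between 0.004 and 0.005 — transition zone.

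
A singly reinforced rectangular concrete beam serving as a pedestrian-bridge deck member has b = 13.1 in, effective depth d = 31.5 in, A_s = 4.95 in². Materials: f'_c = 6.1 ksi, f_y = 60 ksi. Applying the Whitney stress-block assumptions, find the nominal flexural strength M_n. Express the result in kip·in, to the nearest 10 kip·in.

T = A_s f_y = 4.95 × 60 = 297 kips.
a = T/(0.85 f'_c b) = 297/(0.85 × 6.1 × 13.1) = 4.373 in.
M_n = T(d − a/2) = 297 × (31.5 − 2.1865) = 8706.1 kip·in.

M_n ≈ 8710 kip·in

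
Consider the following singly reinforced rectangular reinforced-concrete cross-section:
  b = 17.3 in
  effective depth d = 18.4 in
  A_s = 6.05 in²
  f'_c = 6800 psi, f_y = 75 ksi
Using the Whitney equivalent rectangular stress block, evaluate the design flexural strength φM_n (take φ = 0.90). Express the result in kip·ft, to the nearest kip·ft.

φM_n ≈ 549 kip·ft

T = A_s f_y = 6.05 × 75 = 453.75 kips.
a = T/(0.85 f'_c b) = 453.75/(0.85 × 6.8 × 17.3) = 4.538 in.
M_n = T(d − a/2) = 453.75 × (18.4 − 2.269) = 7319.4 kip·in = 7319.4/12 = 609.95 kip·ft.
φM_n = 0.90 × 609.95 = 548.96 kip·ft.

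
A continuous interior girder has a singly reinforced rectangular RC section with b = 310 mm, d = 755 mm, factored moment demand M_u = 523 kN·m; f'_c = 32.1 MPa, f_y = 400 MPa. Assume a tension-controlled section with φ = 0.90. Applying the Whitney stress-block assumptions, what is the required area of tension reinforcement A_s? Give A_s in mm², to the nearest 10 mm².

A_s ≈ 2060 mm²

M_n = M_u/φ = 523/0.90 = 581.111 kN·m.
With M_n = 0.85 f'_c a b (d − a/2), solve the quadratic for a:
a = d − √(d² − 2M_n/(0.85 f'_c b)) = 755 − √(755² − 2 × 581.111×10⁶/(0.85 × 32.1 × 310)) = 97.26 mm.
A_s = 0.85 f'_c a b / f_y = 0.85 × 32.1 × 97.26 × 310 / 400 = 2056.6 mm².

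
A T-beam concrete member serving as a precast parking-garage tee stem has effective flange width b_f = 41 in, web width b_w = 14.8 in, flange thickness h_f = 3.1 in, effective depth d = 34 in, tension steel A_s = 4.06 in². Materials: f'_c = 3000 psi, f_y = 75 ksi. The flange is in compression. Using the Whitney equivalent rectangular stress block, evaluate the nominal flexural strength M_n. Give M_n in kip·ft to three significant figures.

Tension: T = A_s f_y = 4.06 × 75 = 304.5 kips.
Try a within the flange: a = T/(0.85 f'_c b_f) = 304.5/(0.85 × 3 × 41) = 2.912 in.
Since a = 2.912 ≤ h_f = 3.1 in, the stress block lies entirely in the flange; analyse as a rectangular beam of width b_f.
M_n = T(d − a/2) = 304.5 × (34 − 1.456) = 9909.6 kip·in.
M_n = 9909.6/12 = 825.80 kip·ft.

M_n ≈ 826 kip·ft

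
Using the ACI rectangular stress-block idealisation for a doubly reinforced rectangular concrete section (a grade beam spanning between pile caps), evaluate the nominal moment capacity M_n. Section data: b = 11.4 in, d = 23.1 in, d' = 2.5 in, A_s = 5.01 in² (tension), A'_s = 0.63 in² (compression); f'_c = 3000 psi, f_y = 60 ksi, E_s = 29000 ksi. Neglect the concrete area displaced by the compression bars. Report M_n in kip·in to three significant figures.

M_n ≈ 5660 kip·in

Assume both steels yield.
a = (A_s − A'_s) f_y/(0.85 f'_c b) = (5.01 − 0.63) × 60/(0.85 × 3 × 11.4) = 9.040 in.
c = a/β₁ = 9.040/0.85 = 10.635 in; ε'_s = 0.003(c − d')/c = 0.0023 ≥ ε_y = 0.0021, so the compression steel yields.
M_n = (A_s − A'_s) f_y (d − a/2) + A'_s f_y (d − d') = 262.8 × (23.1 − 4.52) + 37.8 × (23.1 − 2.5) = 4882.8 + 778.7 = 5661.5 kip·in.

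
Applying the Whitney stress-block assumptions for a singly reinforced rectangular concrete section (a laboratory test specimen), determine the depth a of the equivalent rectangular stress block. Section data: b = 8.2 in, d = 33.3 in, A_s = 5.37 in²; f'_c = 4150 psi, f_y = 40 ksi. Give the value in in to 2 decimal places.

T = A_s f_y = 5.37 × 40 = 214.8 kips.
a = T/(0.85 f'_c b) = 214.8/(0.85 × 4.15 × 8.2) = 7.43 in.

a ≈ 7.43 in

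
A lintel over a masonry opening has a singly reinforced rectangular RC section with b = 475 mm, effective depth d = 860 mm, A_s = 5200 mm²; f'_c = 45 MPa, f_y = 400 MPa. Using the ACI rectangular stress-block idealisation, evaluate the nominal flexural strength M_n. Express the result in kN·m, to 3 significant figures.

M_n ≈ 1670 kN·m

T = A_s f_y = 5200 × 400 = 2080000 N = 2080 kN.
From C = T: a = T/(0.85 f'_c b) = 2080000/(0.85 × 45 × 475) = 114.48 mm.
M_n = T(d − a/2) = 2080 kN × (860 − 57.24) mm = 1669.74 kN·m.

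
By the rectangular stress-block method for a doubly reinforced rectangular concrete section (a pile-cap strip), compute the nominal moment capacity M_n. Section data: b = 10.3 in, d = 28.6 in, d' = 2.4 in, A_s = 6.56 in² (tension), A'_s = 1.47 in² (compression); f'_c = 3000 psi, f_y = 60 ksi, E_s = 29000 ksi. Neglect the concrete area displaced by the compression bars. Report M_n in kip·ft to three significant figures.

Assume both steels yield.
a = (A_s − A'_s) f_y/(0.85 f'_c b) = (6.56 − 1.47) × 60/(0.85 × 3 × 10.3) = 11.628 in.
c = a/β₁ = 11.628/0.85 = 13.680 in; ε'_s = 0.003(c − d')/c = 0.0025 ≥ ε_y = 0.0021, so the compression steel yields.
M_n = (A_s − A'_s) f_y (d − a/2) + A'_s f_y (d − d') = 305.4 × (28.6 − 5.814) + 88.2 × (28.6 − 2.4) = 6958.8 + 2310.8 = 9269.6 kip·in = 9269.6/12 = 772.47 kip·ft.

M_n ≈ 772 kip·ft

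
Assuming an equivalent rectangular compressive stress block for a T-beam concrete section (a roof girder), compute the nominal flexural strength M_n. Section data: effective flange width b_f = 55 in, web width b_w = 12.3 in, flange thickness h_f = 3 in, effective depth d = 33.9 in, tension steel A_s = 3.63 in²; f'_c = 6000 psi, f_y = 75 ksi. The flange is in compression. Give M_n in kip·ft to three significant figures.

Tension: T = A_s f_y = 3.63 × 75 = 272.25 kips.
Try a within the flange: a = T/(0.85 f'_c b_f) = 272.25/(0.85 × 6 × 55) = 0.971 in.
Since a = 0.971 ≤ h_f = 3 in, the stress block lies entirely in the flange; analyse as a rectangular beam of width b_f.
M_n = T(d − a/2) = 272.25 × (33.9 − 0.4855) = 9097.1 kip·in.
M_n = 9097.1/12 = 758.09 kip·ft.

M_n ≈ 758 kip·ft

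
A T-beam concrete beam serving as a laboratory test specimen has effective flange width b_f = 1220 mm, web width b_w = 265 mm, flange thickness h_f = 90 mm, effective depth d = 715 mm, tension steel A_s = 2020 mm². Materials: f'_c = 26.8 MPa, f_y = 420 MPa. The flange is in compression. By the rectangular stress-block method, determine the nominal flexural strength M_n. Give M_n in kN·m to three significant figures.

M_n ≈ 594 kN·m

Tension: T = A_s f_y = 2020 × 420 = 848400 N.
Try a within the flange: a = T/(0.85 f'_c b_f) = 848400/(0.85 × 26.8 × 1220) = 30.53 mm.
Since a = 30.53 ≤ h_f = 90 mm, the stress block lies entirely in the flange; analyse as a rectangular beam of width b_f.
M_n = T(d − a/2) = 848400 × (715 − 15.265) = 593.66 × 10⁶ N·mm.
M_n = 593.66 kN·m.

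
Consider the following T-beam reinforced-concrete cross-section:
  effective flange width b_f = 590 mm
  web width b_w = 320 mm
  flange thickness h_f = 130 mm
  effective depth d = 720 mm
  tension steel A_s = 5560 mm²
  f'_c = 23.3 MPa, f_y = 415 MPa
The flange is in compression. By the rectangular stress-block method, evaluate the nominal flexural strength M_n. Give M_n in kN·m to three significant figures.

M_n ≈ 1410 kN·m

Tension: T = A_s f_y = 5560 × 415 = 2307400 N.
Try a within the flange: a = T/(0.85 f'_c b_f) = 2307400/(0.85 × 23.3 × 590) = 197.47 mm.
a = 197.47 > h_f = 130 mm: the block extends into the web. Split into flange-overhang and web parts.
C_f = 0.85 f'_c (b_f − b_w) h_f = 0.85 × 23.3 × (590 − 320) × 130 = 695156 N.
Remaining web compression depth: a_w = (T − C_f)/(0.85 f'_c b_w) = (2307400 − 695156)/(0.85 × 23.3 × 320) = 254.39 mm.
M_n = C_f(d − h_f/2) + (T − C_f)(d − a_w/2) = 695156 × (720 − 65) + 1612244 × (720 − 127.195) = 455.33 + 955.75 = 1411.08 × 10⁶ N·mm.
M_n = 1411.08 kN·m.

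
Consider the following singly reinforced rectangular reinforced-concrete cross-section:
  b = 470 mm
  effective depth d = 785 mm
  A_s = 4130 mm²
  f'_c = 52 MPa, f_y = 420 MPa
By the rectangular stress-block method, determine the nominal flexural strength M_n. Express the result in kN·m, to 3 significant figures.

T = A_s f_y = 4130 × 420 = 1734600 N = 1734.6 kN.
From C = T: a = T/(0.85 f'_c b) = 1734600/(0.85 × 52 × 470) = 83.50 mm.
M_n = T(d − a/2) = 1734.6 kN × (785 − 41.75) mm = 1289.24 kN·m.

M_n ≈ 1290 kN·m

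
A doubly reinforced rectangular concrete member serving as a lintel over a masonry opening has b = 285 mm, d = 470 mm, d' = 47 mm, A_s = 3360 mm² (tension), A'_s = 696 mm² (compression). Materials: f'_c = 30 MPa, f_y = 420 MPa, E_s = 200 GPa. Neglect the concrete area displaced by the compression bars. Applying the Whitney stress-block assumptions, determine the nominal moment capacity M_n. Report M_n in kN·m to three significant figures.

Assume both tension and compression steel yield.
Net tension couple steel: A_s − A'_s = 2664 mm².
a = (A_s − A'_s) f_y / (0.85 f'_c b) = 1118880/(0.85 × 30 × 285) = 153.96 mm.
c = a/β₁ = 153.96/0.836 = 184.16 mm; ε'_s = 0.003(c − d')/c = 0.0022 ≥ f_y/E_s = 0.0021, so compression steel does yield.
M_n = (A_s − A'_s) f_y (d − a/2) + A'_s f_y (d − d') = [1118880 × (470 − 76.98) + 292320 × (470 − 47)] × 10⁻⁶ = 439.74 + 123.65 = 563.39 kN·m.

M_n ≈ 563 kN·m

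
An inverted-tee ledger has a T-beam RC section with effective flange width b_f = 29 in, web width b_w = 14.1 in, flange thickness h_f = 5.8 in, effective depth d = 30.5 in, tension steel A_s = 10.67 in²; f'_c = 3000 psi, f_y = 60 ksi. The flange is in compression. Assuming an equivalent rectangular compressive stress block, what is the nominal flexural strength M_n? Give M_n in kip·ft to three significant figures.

M_n ≈ 1370 kip·ft

Tension: T = A_s f_y = 10.67 × 60 = 640.2 kips.
Try a within the flange: a = T/(0.85 f'_c b_f) = 640.2/(0.85 × 3 × 29) = 8.657 in.
a = 8.657 > h_f = 5.8 in: the block extends into the web. Split into flange-overhang and web parts.
C_f = 0.85 f'_c (b_f − b_w) h_f = 0.85 × 3 × (29 − 14.1) × 5.8 = 220.4 kips.
Remaining web compression depth: a_w = (T − C_f)/(0.85 f'_c b_w) = (640.2 − 220.4)/(0.85 × 3 × 14.1) = 11.676 in.
M_n = C_f(d − h_f/2) + (T − C_f)(d − a_w/2) = 220.4 × (30.5 − 2.9) + 419.8 × (30.5 − 5.838) = 6083.0 + 10353.1 = 16436.1 kip·in.
M_n = 16436.1/12 = 1369.68 kip·ft.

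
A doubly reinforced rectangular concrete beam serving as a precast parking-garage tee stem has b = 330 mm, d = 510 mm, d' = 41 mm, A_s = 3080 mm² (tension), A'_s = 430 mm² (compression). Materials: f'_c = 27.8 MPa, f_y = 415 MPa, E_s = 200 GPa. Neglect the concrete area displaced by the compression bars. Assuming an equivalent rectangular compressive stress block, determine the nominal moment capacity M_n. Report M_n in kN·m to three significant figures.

M_n ≈ 567 kN·m

Assume both tension and compression steel yield.
Net tension couple steel: A_s − A'_s = 2650 mm².
a = (A_s − A'_s) f_y / (0.85 f'_c b) = 1099750/(0.85 × 27.8 × 330) = 141.03 mm.
c = a/β₁ = 141.03/0.85 = 165.92 mm; ε'_s = 0.003(c − d')/c = 0.0023 ≥ f_y/E_s = 0.0021, so compression steel does yield.
M_n = (A_s − A'_s) f_y (d − a/2) + A'_s f_y (d − d') = [1099750 × (510 − 70.515) + 178450 × (510 − 41)] × 10⁻⁶ = 483.32 + 83.69 = 567.01 kN·m.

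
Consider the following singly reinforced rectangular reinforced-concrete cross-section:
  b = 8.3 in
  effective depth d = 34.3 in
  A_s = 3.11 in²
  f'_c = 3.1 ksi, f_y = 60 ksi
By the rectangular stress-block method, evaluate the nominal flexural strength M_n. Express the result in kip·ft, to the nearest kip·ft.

T = A_s f_y = 3.11 × 60 = 186.6 kips.
a = T/(0.85 f'_c b) = 186.6/(0.85 × 3.1 × 8.3) = 8.532 in.
M_n = T(d − a/2) = 186.6 × (34.3 − 4.266) = 5604.3 kip·in = 5604.3/12 = 467.03 kip·ft.

M_n ≈ 467 kip·ft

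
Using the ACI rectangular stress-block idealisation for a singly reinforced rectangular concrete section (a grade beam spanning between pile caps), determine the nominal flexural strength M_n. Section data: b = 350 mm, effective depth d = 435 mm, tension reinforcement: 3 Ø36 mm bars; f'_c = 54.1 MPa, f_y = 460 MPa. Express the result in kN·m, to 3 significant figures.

M_n ≈ 550 kN·m

A_s = 3 × 1018 = 3054 mm².
T = A_s f_y = 3054 × 460 = 1404840 N = 1404.84 kN.
From C = T: a = T/(0.85 f'_c b) = 1404840/(0.85 × 54.1 × 350) = 87.29 mm.
M_n = T(d − a/2) = 1404.84 kN × (435 − 43.645) mm = 549.79 kN·m.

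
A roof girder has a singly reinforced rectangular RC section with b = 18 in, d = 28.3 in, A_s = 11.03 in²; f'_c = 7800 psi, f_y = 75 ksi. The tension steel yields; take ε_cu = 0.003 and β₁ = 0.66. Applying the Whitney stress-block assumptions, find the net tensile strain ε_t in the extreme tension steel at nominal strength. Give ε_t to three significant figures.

a = A_s f_y/(0.85 f'_c b) = 6.932 in.
β₁ = 0.66, so c = a/β₁ = 6.932/0.66 = 10.503 in.
From the linear strain diagram with ε_cu = 0.003: ε_t = 0.003 (d − c)/c = 0.003 × (28.3 − 10.503)/10.503 = 0.00508.
Since ε_t ≥ 0.005, the section is tension-controlled.

ε_t ≈ 0.00508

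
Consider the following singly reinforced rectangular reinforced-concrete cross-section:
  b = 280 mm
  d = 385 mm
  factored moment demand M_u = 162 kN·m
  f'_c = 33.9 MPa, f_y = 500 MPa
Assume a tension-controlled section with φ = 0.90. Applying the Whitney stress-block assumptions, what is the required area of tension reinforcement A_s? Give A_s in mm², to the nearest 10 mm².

M_n = M_u/φ = 162/0.90 = 180 kN·m.
With M_n = 0.85 f'_c a b (d − a/2), solve the quadratic for a:
a = d − √(d² − 2M_n/(0.85 f'_c b)) = 385 − √(385² − 2 × 180×10⁶/(0.85 × 33.9 × 280)) = 63.12 mm.
A_s = 0.85 f'_c a b / f_y = 0.85 × 33.9 × 63.12 × 280 / 500 = 1018.5 mm².

A_s ≈ 1020 mm²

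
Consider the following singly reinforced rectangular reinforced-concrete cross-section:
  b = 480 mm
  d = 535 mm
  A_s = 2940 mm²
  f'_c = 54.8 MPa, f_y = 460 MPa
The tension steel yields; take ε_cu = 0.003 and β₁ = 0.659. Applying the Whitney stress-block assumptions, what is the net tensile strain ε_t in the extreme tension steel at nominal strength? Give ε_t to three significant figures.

a = A_s f_y/(0.85 f'_c b) = 60.49 mm.
β₁ = 0.659, so c = a/β₁ = 60.49/0.659 = 91.79 mm.
From the linear strain diagram with ε_cu = 0.003: ε_t = 0.003 (d − c)/c = 0.003 × (535 − 91.79)/91.79 = 0.0145.
Since ε_t ≥ 0.005, the section is tension-controlled.

ε_t ≈ 0.0145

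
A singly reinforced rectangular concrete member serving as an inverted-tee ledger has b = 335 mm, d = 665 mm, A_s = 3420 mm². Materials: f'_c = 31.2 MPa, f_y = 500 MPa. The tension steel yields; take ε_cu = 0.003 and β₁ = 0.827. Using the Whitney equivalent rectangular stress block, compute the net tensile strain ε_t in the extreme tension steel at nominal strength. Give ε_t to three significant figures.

ε_t ≈ 0.00557

a = A_s f_y/(0.85 f'_c b) = 192.48 mm.
β₁ = 0.827, so c = a/β₁ = 192.48/0.827 = 232.74 mm.
From the linear strain diagram with ε_cu = 0.003: ε_t = 0.003 (d − c)/c = 0.003 × (665 − 232.74)/232.74 = 0.00557.
Since ε_t ≥ 0.005, the section is tension-controlled.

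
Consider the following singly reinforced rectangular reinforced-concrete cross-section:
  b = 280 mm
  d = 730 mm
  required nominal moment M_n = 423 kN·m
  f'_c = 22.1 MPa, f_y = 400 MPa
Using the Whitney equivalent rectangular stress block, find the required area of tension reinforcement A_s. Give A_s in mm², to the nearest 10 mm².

A_s ≈ 1580 mm²

With M_n = 0.85 f'_c a b (d − a/2), solve the quadratic for a:
a = d − √(d² − 2M_n/(0.85 f'_c b)) = 730 − √(730² − 2 × 423×10⁶/(0.85 × 22.1 × 280)) = 120.03 mm.
A_s = 0.85 f'_c a b / f_y = 0.85 × 22.1 × 120.03 × 280 / 400 = 1578.3 mm².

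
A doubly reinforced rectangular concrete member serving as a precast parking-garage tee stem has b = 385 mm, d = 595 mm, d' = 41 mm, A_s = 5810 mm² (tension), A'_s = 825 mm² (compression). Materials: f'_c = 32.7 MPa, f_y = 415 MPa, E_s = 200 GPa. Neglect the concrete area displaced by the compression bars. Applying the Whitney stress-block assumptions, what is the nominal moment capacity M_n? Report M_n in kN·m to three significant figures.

M_n ≈ 1220 kN·m

Assume both tension and compression steel yield.
Net tension couple steel: A_s − A'_s = 4985 mm².
a = (A_s − A'_s) f_y / (0.85 f'_c b) = 2068775/(0.85 × 32.7 × 385) = 193.32 mm.
c = a/β₁ = 193.32/0.816 = 236.91 mm; ε'_s = 0.003(c − d')/c = 0.0025 ≥ f_y/E_s = 0.0021, so compression steel does yield.
M_n = (A_s − A'_s) f_y (d − a/2) + A'_s f_y (d − d') = [2068775 × (595 − 96.66) + 342375 × (595 − 41)] × 10⁻⁶ = 1030.95 + 189.68 = 1220.63 kN·m.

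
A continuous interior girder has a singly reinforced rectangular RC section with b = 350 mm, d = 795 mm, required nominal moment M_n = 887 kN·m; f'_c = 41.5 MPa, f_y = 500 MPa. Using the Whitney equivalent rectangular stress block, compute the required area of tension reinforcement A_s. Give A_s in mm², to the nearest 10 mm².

A_s ≈ 2380 mm²

With M_n = 0.85 f'_c a b (d − a/2), solve the quadratic for a:
a = d − √(d² − 2M_n/(0.85 f'_c b)) = 795 − √(795² − 2 × 887×10⁶/(0.85 × 41.5 × 350)) = 96.19 mm.
A_s = 0.85 f'_c a b / f_y = 0.85 × 41.5 × 96.19 × 350 / 500 = 2375.2 mm².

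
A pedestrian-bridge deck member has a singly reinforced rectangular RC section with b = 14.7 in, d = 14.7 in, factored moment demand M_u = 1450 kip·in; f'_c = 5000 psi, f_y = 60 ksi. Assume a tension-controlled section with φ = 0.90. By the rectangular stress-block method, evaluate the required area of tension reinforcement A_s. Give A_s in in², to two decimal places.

M_n = M_u/φ = 1450/0.90 = 1611.11 kip·in.
From M_n = 0.85 f'_c a b (d − a/2):
a = d − √(d² − 2M_n/(0.85 f'_c b)) = 14.7 − √(14.7² − 2 × 1611.11/(0.85 × 5 × 14.7)) = 1.874 in.
A_s = 0.85 f'_c a b / f_y = 0.85 × 5 × 1.874 × 14.7 / 60 = 1.951 in².

A_s ≈ 1.95 in²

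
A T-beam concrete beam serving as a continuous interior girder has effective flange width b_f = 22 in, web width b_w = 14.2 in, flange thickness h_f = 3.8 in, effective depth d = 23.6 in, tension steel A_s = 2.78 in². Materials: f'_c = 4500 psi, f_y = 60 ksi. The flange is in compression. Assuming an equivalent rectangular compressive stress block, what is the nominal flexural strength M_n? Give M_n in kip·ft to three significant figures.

Tension: T = A_s f_y = 2.78 × 60 = 166.8 kips.
Try a within the flange: a = T/(0.85 f'_c b_f) = 166.8/(0.85 × 4.5 × 22) = 1.982 in.
Since a = 1.982 ≤ h_f = 3.8 in, the stress block lies entirely in the flange; analyse as a rectangular beam of width b_f.
M_n = T(d − a/2) = 166.8 × (23.6 − 0.991) = 3771.2 kip·in.
M_n = 3771.2/12 = 314.27 kip·ft.

M_n ≈ 314 kip·ft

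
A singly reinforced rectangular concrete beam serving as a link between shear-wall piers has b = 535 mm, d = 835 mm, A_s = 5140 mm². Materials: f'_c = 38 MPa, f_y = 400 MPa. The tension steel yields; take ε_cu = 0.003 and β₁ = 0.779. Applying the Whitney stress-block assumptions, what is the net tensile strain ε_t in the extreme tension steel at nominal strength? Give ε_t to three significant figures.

ε_t ≈ 0.0134

a = A_s f_y/(0.85 f'_c b) = 118.98 mm.
β₁ = 0.779, so c = a/β₁ = 118.98/0.779 = 152.73 mm.
From the linear strain diagram with ε_cu = 0.003: ε_t = 0.003 (d − c)/c = 0.003 × (835 − 152.73)/152.73 = 0.0134.
Since ε_t ≥ 0.005, the section is tension-controlled.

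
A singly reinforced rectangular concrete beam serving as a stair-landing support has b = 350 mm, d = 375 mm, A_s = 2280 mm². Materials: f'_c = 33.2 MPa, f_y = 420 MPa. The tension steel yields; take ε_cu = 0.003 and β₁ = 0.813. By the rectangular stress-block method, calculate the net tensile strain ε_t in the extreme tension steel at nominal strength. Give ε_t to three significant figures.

ε_t ≈ 0.00643

a = A_s f_y/(0.85 f'_c b) = 96.95 mm.
β₁ = 0.813, so c = a/β₁ = 96.95/0.813 = 119.25 mm.
From the linear strain diagram with ε_cu = 0.003: ε_t = 0.003 (d − c)/c = 0.003 × (375 − 119.25)/119.25 = 0.00643.
Since ε_t ≥ 0.005, the section is tension-controlled.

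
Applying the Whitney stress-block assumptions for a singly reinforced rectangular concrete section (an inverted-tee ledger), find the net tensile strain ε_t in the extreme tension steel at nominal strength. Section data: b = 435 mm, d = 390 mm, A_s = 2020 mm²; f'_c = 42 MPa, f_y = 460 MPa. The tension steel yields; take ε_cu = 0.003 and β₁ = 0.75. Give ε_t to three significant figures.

a = A_s f_y/(0.85 f'_c b) = 59.83 mm.
β₁ = 0.75, so c = a/β₁ = 59.83/0.75 = 79.77 mm.
From the linear strain diagram with ε_cu = 0.003: ε_t = 0.003 (d − c)/c = 0.003 × (390 − 79.77)/79.77 = 0.0117.
Since ε_t ≥ 0.005, the section is tension-controlled.

ε_t ≈ 0.0117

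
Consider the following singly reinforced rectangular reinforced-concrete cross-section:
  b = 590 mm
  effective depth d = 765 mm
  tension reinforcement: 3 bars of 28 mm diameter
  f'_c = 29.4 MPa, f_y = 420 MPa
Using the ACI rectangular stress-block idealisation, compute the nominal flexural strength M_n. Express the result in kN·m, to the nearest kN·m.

M_n ≈ 573 kN·m

A_s = 3 × 616 = 1848 mm².
T = A_s f_y = 1848 × 420 = 776160 N = 776.16 kN.
From C = T: a = T/(0.85 f'_c b) = 776160/(0.85 × 29.4 × 590) = 52.64 mm.
M_n = T(d − a/2) = 776.16 kN × (765 − 26.32) mm = 573.33 kN·m.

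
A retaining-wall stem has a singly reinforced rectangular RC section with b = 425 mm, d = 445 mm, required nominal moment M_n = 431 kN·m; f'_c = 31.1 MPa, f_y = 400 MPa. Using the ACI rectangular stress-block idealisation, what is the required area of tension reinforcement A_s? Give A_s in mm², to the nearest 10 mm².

With M_n = 0.85 f'_c a b (d − a/2), solve the quadratic for a:
a = d − √(d² − 2M_n/(0.85 f'_c b)) = 445 − √(445² − 2 × 431×10⁶/(0.85 × 31.1 × 425)) = 96.72 mm.
A_s = 0.85 f'_c a b / f_y = 0.85 × 31.1 × 96.72 × 425 / 400 = 2716.6 mm².

A_s ≈ 2720 mm²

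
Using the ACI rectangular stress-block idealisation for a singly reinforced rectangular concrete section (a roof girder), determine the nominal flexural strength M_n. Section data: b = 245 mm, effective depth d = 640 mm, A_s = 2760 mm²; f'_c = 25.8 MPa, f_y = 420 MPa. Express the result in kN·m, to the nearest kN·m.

T = A_s f_y = 2760 × 420 = 1159200 N = 1159.2 kN.
From C = T: a = T/(0.85 f'_c b) = 1159200/(0.85 × 25.8 × 245) = 215.75 mm.
M_n = T(d − a/2) = 1159.2 kN × (640 − 107.875) mm = 616.84 kN·m.

M_n ≈ 617 kN·m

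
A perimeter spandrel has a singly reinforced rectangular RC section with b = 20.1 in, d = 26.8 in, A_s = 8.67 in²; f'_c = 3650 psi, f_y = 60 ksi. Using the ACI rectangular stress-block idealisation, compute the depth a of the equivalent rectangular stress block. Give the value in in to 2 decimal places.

a ≈ 8.34 in

T = A_s f_y = 8.67 × 60 = 520.2 kips.
a = T/(0.85 f'_c b) = 520.2/(0.85 × 3.65 × 20.1) = 8.34 in.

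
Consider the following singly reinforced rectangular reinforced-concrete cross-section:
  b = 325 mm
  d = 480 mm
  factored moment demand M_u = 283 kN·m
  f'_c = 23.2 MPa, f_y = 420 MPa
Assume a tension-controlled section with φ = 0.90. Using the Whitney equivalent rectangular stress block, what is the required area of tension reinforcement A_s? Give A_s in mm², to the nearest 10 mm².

M_n = M_u/φ = 283/0.90 = 314.444 kN·m.
With M_n = 0.85 f'_c a b (d − a/2), solve the quadratic for a:
a = d − √(d² − 2M_n/(0.85 f'_c b)) = 480 − √(480² − 2 × 314.444×10⁶/(0.85 × 23.2 × 325)) = 116.30 mm.
A_s = 0.85 f'_c a b / f_y = 0.85 × 23.2 × 116.30 × 325 / 420 = 1774.7 mm².

A_s ≈ 1770 mm²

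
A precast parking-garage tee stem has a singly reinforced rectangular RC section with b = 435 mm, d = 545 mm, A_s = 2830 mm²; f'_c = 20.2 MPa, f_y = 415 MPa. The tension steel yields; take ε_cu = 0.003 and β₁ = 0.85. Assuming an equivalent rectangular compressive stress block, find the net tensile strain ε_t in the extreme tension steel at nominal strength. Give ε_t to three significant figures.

a = A_s f_y/(0.85 f'_c b) = 157.24 mm.
β₁ = 0.85, so c = a/β₁ = 157.24/0.85 = 184.99 mm.
From the linear strain diagram with ε_cu = 0.003: ε_t = 0.003 (d − c)/c = 0.003 × (545 − 184.99)/184.99 = 0.00584.
Since ε_t ≥ 0.005, the section is tension-controlled.

ε_t ≈ 0.00584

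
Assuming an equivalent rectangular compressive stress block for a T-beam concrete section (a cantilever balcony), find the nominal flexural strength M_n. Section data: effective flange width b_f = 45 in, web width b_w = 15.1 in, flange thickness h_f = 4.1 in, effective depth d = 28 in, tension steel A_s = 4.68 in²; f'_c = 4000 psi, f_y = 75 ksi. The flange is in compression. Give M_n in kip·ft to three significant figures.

M_n ≈ 785 kip·ft

Tension: T = A_s f_y = 4.68 × 75 = 351 kips.
Try a within the flange: a = T/(0.85 f'_c b_f) = 351/(0.85 × 4 × 45) = 2.294 in.
Since a = 2.294 ≤ h_f = 4.1 in, the stress block lies entirely in the flange; analyse as a rectangular beam of width b_f.
M_n = T(d − a/2) = 351 × (28 − 1.147) = 9425.4 kip·in.
M_n = 9425.4/12 = 785.45 kip·ft.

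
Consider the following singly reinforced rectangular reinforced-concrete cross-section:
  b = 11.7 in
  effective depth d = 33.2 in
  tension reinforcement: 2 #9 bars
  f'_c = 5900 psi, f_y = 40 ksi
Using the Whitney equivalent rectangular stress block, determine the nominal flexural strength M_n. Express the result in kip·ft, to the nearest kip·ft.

M_n ≈ 217 kip·ft

A_s = 2 × 1 = 2 in².
T = A_s f_y = 2 × 40 = 80 kips.
a = T/(0.85 f'_c b) = 80/(0.85 × 5.9 × 11.7) = 1.363 in.
M_n = T(d − a/2) = 80 × (33.2 − 0.6815) = 2601.5 kip·in = 2601.5/12 = 216.79 kip·ft.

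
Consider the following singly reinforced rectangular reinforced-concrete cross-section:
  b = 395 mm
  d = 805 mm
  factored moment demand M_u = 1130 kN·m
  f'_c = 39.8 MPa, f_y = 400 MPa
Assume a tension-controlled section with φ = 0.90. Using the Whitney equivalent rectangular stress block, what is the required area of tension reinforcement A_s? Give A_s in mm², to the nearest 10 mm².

M_n = M_u/φ = 1130/0.90 = 1255.56 kN·m.
With M_n = 0.85 f'_c a b (d − a/2), solve the quadratic for a:
a = d − √(d² − 2M_n/(0.85 f'_c b)) = 805 − √(805² − 2 × 1255.56×10⁶/(0.85 × 39.8 × 395)) = 126.69 mm.
A_s = 0.85 f'_c a b / f_y = 0.85 × 39.8 × 126.69 × 395 / 400 = 4232.3 mm².

A_s ≈ 4230 mm²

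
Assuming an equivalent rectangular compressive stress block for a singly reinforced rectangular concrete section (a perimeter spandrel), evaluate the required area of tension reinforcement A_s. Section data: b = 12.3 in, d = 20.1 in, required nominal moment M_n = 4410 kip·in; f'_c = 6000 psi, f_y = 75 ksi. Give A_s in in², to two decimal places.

From M_n = 0.85 f'_c a b (d − a/2):
a = d − √(d² − 2M_n/(0.85 f'_c b)) = 20.1 − √(20.1² − 2 × 4410/(0.85 × 6 × 12.3)) = 3.870 in.
A_s = 0.85 f'_c a b / f_y = 0.85 × 6 × 3.870 × 12.3 / 75 = 3.237 in².

A_s ≈ 3.24 in²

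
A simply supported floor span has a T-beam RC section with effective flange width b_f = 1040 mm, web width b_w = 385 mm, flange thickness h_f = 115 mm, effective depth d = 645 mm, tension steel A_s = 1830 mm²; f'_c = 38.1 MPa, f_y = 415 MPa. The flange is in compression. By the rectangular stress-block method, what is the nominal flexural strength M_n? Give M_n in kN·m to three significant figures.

M_n ≈ 481 kN·m

Tension: T = A_s f_y = 1830 × 415 = 759450 N.
Try a within the flange: a = T/(0.85 f'_c b_f) = 759450/(0.85 × 38.1 × 1040) = 22.55 mm.
Since a = 22.55 ≤ h_f = 115 mm, the stress block lies entirely in the flange; analyse as a rectangular beam of width b_f.
M_n = T(d − a/2) = 759450 × (645 − 11.275) = 481.28 × 10⁶ N·mm.
M_n = 481.28 kN·m.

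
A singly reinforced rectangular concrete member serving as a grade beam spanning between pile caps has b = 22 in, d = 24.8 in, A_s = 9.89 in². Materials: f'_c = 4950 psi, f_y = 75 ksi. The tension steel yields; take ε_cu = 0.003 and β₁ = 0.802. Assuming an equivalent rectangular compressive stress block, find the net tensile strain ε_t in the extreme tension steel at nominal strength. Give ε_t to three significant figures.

ε_t ≈ 0.00445

a = A_s f_y/(0.85 f'_c b) = 8.013 in.
β₁ = 0.802, so c = a/β₁ = 8.013/0.802 = 9.991 in.
From the linear strain diagram with ε_cu = 0.003: ε_t = 0.003 (d − c)/c = 0.003 × (24.8 − 9.991)/9.991 = 0.00445.
ε_t is between 0.004 and 0.005 — transition zone.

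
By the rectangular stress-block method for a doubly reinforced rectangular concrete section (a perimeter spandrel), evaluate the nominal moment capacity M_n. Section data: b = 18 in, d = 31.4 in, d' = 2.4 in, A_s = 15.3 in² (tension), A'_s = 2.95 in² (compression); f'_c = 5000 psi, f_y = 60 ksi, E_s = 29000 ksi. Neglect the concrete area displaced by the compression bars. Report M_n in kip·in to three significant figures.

Assume both steels yield.
a = (A_s − A'_s) f_y/(0.85 f'_c b) = (15.3 − 2.95) × 60/(0.85 × 5 × 18) = 9.686 in.
c = a/β₁ = 9.686/0.8 = 12.108 in; ε'_s = 0.003(c − d')/c = 0.0024 ≥ ε_y = 0.0021, so the compression steel yields.
M_n = (A_s − A'_s) f_y (d − a/2) + A'_s f_y (d − d') = 741 × (31.4 − 4.843) + 177 × (31.4 − 2.4) = 19678.7 + 5133.0 = 24811.7 kip·in.

M_n ≈ 24800 kip·in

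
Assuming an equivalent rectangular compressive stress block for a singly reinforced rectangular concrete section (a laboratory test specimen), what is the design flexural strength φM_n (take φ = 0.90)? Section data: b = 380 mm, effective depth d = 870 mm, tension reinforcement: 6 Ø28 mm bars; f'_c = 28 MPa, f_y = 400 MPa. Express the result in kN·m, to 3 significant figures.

A_s = 6 × 616 = 3696 mm².
T = A_s f_y = 3696 × 400 = 1478400 N = 1478.4 kN.
From C = T: a = T/(0.85 f'_c b) = 1478400/(0.85 × 28 × 380) = 163.47 mm.
M_n = T(d − a/2) = 1478.4 kN × (870 − 81.735) mm = 1165.37 kN·m.
φM_n = 0.90 × 1165.37 = 1048.83 kN·m.

φM_n ≈ 1050 kN·m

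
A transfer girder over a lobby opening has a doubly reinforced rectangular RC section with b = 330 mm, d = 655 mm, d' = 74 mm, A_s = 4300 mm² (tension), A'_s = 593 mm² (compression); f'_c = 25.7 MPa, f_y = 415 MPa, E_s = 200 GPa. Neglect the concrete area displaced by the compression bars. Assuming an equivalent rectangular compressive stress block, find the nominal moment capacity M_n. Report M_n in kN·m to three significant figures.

M_n ≈ 986 kN·m

Assume both tension and compression steel yield.
Net tension couple steel: A_s − A'_s = 3707 mm².
a = (A_s − A'_s) f_y / (0.85 f'_c b) = 1538405/(0.85 × 25.7 × 330) = 213.41 mm.
c = a/β₁ = 213.41/0.85 = 251.07 mm; ε'_s = 0.003(c − d')/c = 0.0021 ≥ f_y/E_s = 0.0021, so compression steel does yield.
M_n = (A_s − A'_s) f_y (d − a/2) + A'_s f_y (d − d') = [1538405 × (655 − 106.705) + 246095 × (655 − 74)] × 10⁻⁶ = 843.50 + 142.98 = 986.48 kN·m.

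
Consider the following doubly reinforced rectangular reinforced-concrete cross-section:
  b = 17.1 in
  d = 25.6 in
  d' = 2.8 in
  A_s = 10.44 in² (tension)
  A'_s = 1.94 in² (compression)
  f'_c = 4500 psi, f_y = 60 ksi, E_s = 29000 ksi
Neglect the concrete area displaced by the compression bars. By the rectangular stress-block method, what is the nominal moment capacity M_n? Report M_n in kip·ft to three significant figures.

Assume both steels yield.
a = (A_s − A'_s) f_y/(0.85 f'_c b) = (10.44 − 1.94) × 60/(0.85 × 4.5 × 17.1) = 7.797 in.
c = a/β₁ = 7.797/0.825 = 9.451 in; ε'_s = 0.003(c − d')/c = 0.0021 ≥ ε_y = 0.0021, so the compression steel yields.
M_n = (A_s − A'_s) f_y (d − a/2) + A'_s f_y (d − d') = 510 × (25.6 − 3.8985) + 116.4 × (25.6 − 2.8) = 11067.8 + 2653.9 = 13721.7 kip·in = 13721.7/12 = 1143.48 kip·ft.

M_n ≈ 1140 kip·ft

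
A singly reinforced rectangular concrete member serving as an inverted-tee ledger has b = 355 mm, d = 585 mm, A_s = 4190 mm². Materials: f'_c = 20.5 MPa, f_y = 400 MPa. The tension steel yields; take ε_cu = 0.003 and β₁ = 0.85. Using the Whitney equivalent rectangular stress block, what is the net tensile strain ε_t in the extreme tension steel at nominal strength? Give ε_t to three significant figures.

a = A_s f_y/(0.85 f'_c b) = 270.94 mm.
β₁ = 0.85, so c = a/β₁ = 270.94/0.85 = 318.75 mm.
From the linear strain diagram with ε_cu = 0.003: ε_t = 0.003 (d − c)/c = 0.003 × (585 − 318.75)/318.75 = 0.00251.
ε_t < 0.004 — the section is over-reinforced for flexure under ACI limits.

ε_t ≈ 0.00251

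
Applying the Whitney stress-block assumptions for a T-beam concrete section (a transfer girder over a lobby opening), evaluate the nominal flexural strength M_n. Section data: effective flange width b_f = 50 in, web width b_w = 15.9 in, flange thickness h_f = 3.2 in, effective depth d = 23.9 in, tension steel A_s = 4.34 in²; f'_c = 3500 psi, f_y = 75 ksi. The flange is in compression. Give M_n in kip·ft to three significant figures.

M_n ≈ 619 kip·ft

Tension: T = A_s f_y = 4.34 × 75 = 325.5 kips.
Try a within the flange: a = T/(0.85 f'_c b_f) = 325.5/(0.85 × 3.5 × 50) = 2.188 in.
Since a = 2.188 ≤ h_f = 3.2 in, the stress block lies entirely in the flange; analyse as a rectangular beam of width b_f.
M_n = T(d − a/2) = 325.5 × (23.9 − 1.094) = 7423.4 kip·in.
M_n = 7423.4/12 = 618.62 kip·ft.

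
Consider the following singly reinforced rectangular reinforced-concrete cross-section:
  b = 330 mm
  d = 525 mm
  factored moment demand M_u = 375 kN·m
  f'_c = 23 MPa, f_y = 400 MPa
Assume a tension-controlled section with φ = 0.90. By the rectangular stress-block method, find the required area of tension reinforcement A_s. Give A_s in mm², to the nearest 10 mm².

A_s ≈ 2300 mm²

M_n = M_u/φ = 375/0.90 = 416.667 kN·m.
With M_n = 0.85 f'_c a b (d − a/2), solve the quadratic for a:
a = d − √(d² − 2M_n/(0.85 f'_c b)) = 525 − √(525² − 2 × 416.667×10⁶/(0.85 × 23 × 330)) = 142.30 mm.
A_s = 0.85 f'_c a b / f_y = 0.85 × 23 × 142.30 × 330 / 400 = 2295.1 mm².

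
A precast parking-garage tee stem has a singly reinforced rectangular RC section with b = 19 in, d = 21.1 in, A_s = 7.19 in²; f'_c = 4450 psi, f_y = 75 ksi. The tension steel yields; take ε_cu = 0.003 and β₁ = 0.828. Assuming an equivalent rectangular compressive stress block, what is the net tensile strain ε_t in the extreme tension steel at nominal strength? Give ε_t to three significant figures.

ε_t ≈ 0.00399

a = A_s f_y/(0.85 f'_c b) = 7.503 in.
β₁ = 0.828, so c = a/β₁ = 7.503/0.828 = 9.062 in.
From the linear strain diagram with ε_cu = 0.003: ε_t = 0.003 (d − c)/c = 0.003 × (21.1 − 9.062)/9.062 = 0.00399.
ε_t < 0.004 — the section is over-reinforced for flexure under ACI limits.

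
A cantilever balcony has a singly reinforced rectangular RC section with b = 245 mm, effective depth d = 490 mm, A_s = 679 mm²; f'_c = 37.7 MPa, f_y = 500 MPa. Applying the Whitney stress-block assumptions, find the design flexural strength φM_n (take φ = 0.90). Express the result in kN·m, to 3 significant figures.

T = A_s f_y = 679 × 500 = 339500 N = 339.5 kN.
From C = T: a = T/(0.85 f'_c b) = 339500/(0.85 × 37.7 × 245) = 43.24 mm.
M_n = T(d − a/2) = 339.5 kN × (490 − 21.62) mm = 159.02 kN·m.
φM_n = 0.90 × 159.02 = 143.12 kN·m.

φM_n ≈ 143 kN·m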